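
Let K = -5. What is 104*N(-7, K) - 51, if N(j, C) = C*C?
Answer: 2549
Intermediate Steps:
N(j, C) = C²
104*N(-7, K) - 51 = 104*(-5)² - 51 = 104*25 - 51 = 2600 - 51 = 2549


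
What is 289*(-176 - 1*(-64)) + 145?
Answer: -32223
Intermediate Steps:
289*(-176 - 1*(-64)) + 145 = 289*(-176 + 64) + 145 = 289*(-112) + 145 = -32368 + 145 = -32223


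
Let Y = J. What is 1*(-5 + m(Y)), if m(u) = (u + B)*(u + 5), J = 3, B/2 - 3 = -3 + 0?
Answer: 19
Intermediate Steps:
B = 0 (B = 6 + 2*(-3 + 0) = 6 + 2*(-3) = 6 - 6 = 0)
Y = 3
m(u) = u*(5 + u) (m(u) = (u + 0)*(u + 5) = u*(5 + u))
1*(-5 + m(Y)) = 1*(-5 + 3*(5 + 3)) = 1*(-5 + 3*8) = 1*(-5 + 24) = 1*19 = 19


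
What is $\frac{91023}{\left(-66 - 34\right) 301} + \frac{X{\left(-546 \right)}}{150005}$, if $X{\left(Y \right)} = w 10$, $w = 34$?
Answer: $- \frac{2728734223}{903030100} \approx -3.0218$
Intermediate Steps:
$X{\left(Y \right)} = 340$ ($X{\left(Y \right)} = 34 \cdot 10 = 340$)
$\frac{91023}{\left(-66 - 34\right) 301} + \frac{X{\left(-546 \right)}}{150005} = \frac{91023}{\left(-66 - 34\right) 301} + \frac{340}{150005} = \frac{91023}{\left(-100\right) 301} + 340 \cdot \frac{1}{150005} = \frac{91023}{-30100} + \frac{68}{30001} = 91023 \left(- \frac{1}{30100}\right) + \frac{68}{30001} = - \frac{91023}{30100} + \frac{68}{30001} = - \frac{2728734223}{903030100}$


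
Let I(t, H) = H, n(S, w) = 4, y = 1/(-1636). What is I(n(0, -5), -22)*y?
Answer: 11/818 ≈ 0.013447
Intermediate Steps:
y = -1/1636 ≈ -0.00061125
I(n(0, -5), -22)*y = -22*(-1/1636) = 11/818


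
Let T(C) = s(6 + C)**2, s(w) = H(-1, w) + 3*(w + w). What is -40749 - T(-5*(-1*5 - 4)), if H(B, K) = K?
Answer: -168198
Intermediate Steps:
s(w) = 7*w (s(w) = w + 3*(w + w) = w + 3*(2*w) = w + 6*w = 7*w)
T(C) = (42 + 7*C)**2 (T(C) = (7*(6 + C))**2 = (42 + 7*C)**2)
-40749 - T(-5*(-1*5 - 4)) = -40749 - 49*(6 - 5*(-1*5 - 4))**2 = -40749 - 49*(6 - 5*(-5 - 4))**2 = -40749 - 49*(6 - 5*(-9))**2 = -40749 - 49*(6 + 45)**2 = -40749 - 49*51**2 = -40749 - 49*2601 = -40749 - 1*127449 = -40749 - 127449 = -168198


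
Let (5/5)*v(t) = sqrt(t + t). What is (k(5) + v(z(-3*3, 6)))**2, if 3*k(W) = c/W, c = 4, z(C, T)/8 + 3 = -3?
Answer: -21584/225 + 32*I*sqrt(6)/15 ≈ -95.929 + 5.2256*I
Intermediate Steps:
z(C, T) = -48 (z(C, T) = -24 + 8*(-3) = -24 - 24 = -48)
k(W) = 4/(3*W) (k(W) = (4/W)/3 = 4/(3*W))
v(t) = sqrt(2)*sqrt(t) (v(t) = sqrt(t + t) = sqrt(2*t) = sqrt(2)*sqrt(t))
(k(5) + v(z(-3*3, 6)))**2 = ((4/3)/5 + sqrt(2)*sqrt(-48))**2 = ((4/3)*(1/5) + sqrt(2)*(4*I*sqrt(3)))**2 = (4/15 + 4*I*sqrt(6))**2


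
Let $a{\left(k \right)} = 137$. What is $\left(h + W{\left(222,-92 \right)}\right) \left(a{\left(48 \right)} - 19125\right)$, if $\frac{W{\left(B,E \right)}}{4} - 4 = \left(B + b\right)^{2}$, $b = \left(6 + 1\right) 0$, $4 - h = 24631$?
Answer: $-3275904700$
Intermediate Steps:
$h = -24627$ ($h = 4 - 24631 = -24627$)
$b = 0$ ($b = 7 \cdot 0 = 0$)
$W{\left(B,E \right)} = 16 + 4 B^{2}$ ($W{\left(B,E \right)} = 16 + 4 \left(B + 0\right)^{2} = 16 + 4 B^{2}$)
$\left(h + W{\left(222,-92 \right)}\right) \left(a{\left(48 \right)} - 19125\right) = \left(-24627 + \left(16 + 4 \cdot 222^{2}\right)\right) \left(137 - 19125\right) = \left(-24627 + \left(16 + 4 \cdot 49284\right)\right) \left(-18988\right) = \left(-24627 + \left(16 + 197136\right)\right) \left(-18988\right) = \left(-24627 + 197152\right) \left(-18988\right) = 172525 \left(-18988\right) = -3275904700$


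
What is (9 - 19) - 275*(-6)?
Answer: 1640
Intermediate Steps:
(9 - 19) - 275*(-6) = -10 - 25*(-66) = -10 + 1650 = 1640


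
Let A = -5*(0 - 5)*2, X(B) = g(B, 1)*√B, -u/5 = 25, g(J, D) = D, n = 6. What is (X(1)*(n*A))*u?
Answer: -37500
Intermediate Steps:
u = -125 (u = -5*25 = -125)
X(B) = √B (X(B) = 1*√B = √B)
A = 50 (A = -5*(-5)*2 = 25*2 = 50)
(X(1)*(n*A))*u = (√1*(6*50))*(-125) = (1*300)*(-125) = 300*(-125) = -37500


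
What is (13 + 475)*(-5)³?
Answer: -61000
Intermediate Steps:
(13 + 475)*(-5)³ = 488*(-125) = -61000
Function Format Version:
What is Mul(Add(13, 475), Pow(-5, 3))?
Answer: -61000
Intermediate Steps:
Mul(Add(13, 475), Pow(-5, 3)) = Mul(488, -125) = -61000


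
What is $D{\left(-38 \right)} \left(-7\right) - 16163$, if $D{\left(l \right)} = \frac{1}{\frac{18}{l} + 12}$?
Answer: $- \frac{3539830}{219} \approx -16164.0$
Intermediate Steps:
$D{\left(l \right)} = \frac{1}{12 + \frac{18}{l}}$
$D{\left(-38 \right)} \left(-7\right) - 16163 = \frac{1}{6} \left(-38\right) \frac{1}{3 + 2 \left(-38\right)} \left(-7\right) - 16163 = \frac{1}{6} \left(-38\right) \frac{1}{3 - 76} \left(-7\right) - 16163 = \frac{1}{6} \left(-38\right) \frac{1}{-73} \left(-7\right) - 16163 = \frac{1}{6} \left(-38\right) \left(- \frac{1}{73}\right) \left(-7\right) - 16163 = \frac{19}{219} \left(-7\right) - 16163 = - \frac{133}{219} - 16163 = - \frac{3539830}{219}$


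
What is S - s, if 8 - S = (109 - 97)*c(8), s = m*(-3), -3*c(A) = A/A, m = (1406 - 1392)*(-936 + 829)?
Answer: -4482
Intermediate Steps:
m = -1498 (m = 14*(-107) = -1498)
c(A) = -1/3 (c(A) = -A/(3*A) = -1/3*1 = -1/3)
s = 4494 (s = -1498*(-3) = 4494)
S = 12 (S = 8 - (109 - 97)*(-1)/3 = 8 - 12*(-1)/3 = 8 - 1*(-4) = 8 + 4 = 12)
S - s = 12 - 1*4494 = 12 - 4494 = -4482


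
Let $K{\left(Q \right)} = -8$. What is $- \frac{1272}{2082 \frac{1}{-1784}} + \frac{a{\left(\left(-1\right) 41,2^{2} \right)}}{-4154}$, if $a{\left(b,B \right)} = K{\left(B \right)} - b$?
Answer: $\frac{1571064581}{1441438} \approx 1089.9$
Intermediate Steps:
$a{\left(b,B \right)} = -8 - b$
$- \frac{1272}{2082 \frac{1}{-1784}} + \frac{a{\left(\left(-1\right) 41,2^{2} \right)}}{-4154} = - \frac{1272}{2082 \frac{1}{-1784}} + \frac{-8 - \left(-1\right) 41}{-4154} = - \frac{1272}{2082 \left(- \frac{1}{1784}\right)} + \left(-8 - -41\right) \left(- \frac{1}{4154}\right) = - \frac{1272}{- \frac{1041}{892}} + \left(-8 + 41\right) \left(- \frac{1}{4154}\right) = \left(-1272\right) \left(- \frac{892}{1041}\right) + 33 \left(- \frac{1}{4154}\right) = \frac{378208}{347} - \frac{33}{4154} = \frac{1571064581}{1441438}$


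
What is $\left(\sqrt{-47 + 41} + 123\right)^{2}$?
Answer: $\left(123 + i \sqrt{6}\right)^{2} \approx 15123.0 + 602.57 i$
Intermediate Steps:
$\left(\sqrt{-47 + 41} + 123\right)^{2} = \left(\sqrt{-6} + 123\right)^{2} = \left(i \sqrt{6} + 123\right)^{2} = \left(123 + i \sqrt{6}\right)^{2}$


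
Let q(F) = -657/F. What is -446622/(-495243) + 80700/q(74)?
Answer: -109525878398/12050913 ≈ -9088.6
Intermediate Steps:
-446622/(-495243) + 80700/q(74) = -446622/(-495243) + 80700/((-657/74)) = -446622*(-1/495243) + 80700/((-657*1/74)) = 148874/165081 + 80700/(-657/74) = 148874/165081 + 80700*(-74/657) = 148874/165081 - 1990600/219 = -109525878398/12050913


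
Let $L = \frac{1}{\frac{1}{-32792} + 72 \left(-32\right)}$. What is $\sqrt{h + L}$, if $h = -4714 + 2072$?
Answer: $\frac{i \sqrt{15081122104751368810}}{75552769} \approx 51.4 i$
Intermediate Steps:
$L = - \frac{32792}{75552769}$ ($L = \frac{1}{- \frac{1}{32792} - 2304} = \frac{1}{- \frac{75552769}{32792}} = - \frac{32792}{75552769} \approx -0.00043403$)
$h = -2642$
$\sqrt{h + L} = \sqrt{-2642 - \frac{32792}{75552769}} = \sqrt{- \frac{199610448490}{75552769}} = \frac{i \sqrt{15081122104751368810}}{75552769}$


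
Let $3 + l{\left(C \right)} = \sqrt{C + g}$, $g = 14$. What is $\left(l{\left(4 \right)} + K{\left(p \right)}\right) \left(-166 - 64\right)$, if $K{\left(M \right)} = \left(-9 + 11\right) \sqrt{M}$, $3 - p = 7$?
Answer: $690 - 920 i - 690 \sqrt{2} \approx -285.81 - 920.0 i$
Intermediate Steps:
$p = -4$ ($p = 3 - 7 = -4$)
$K{\left(M \right)} = 2 \sqrt{M}$
$l{\left(C \right)} = -3 + \sqrt{14 + C}$ ($l{\left(C \right)} = -3 + \sqrt{C + 14} = -3 + \sqrt{14 + C}$)
$\left(l{\left(4 \right)} + K{\left(p \right)}\right) \left(-166 - 64\right) = \left(\left(-3 + \sqrt{14 + 4}\right) + 2 \sqrt{-4}\right) \left(-166 - 64\right) = \left(\left(-3 + \sqrt{18}\right) + 2 \cdot 2 i\right) \left(-166 - 64\right) = \left(\left(-3 + 3 \sqrt{2}\right) + 4 i\right) \left(-230\right) = \left(-3 + 3 \sqrt{2} + 4 i\right) \left(-230\right) = 690 - 920 i - 690 \sqrt{2}$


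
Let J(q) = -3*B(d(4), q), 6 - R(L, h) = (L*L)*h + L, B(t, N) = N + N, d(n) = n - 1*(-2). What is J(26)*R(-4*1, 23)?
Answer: 55848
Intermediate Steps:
d(n) = 2 + n (d(n) = n + 2 = 2 + n)
B(t, N) = 2*N
R(L, h) = 6 - L - h*L² (R(L, h) = 6 - ((L*L)*h + L) = 6 - (L²*h + L) = 6 - (h*L² + L) = 6 - (L + h*L²) = 6 + (-L - h*L²) = 6 - L - h*L²)
J(q) = -6*q
J(26)*R(-4*1, 23) = (-6*26)*(6 - (-4) - 1*23*(-4*1)²) = -156*(6 - 1*(-4) - 1*23*(-4)²) = -156*(6 + 4 - 1*23*16) = -156*(6 + 4 - 368) = -156*(-358) = 55848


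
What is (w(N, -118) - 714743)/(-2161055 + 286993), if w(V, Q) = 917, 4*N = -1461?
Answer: 356913/937031 ≈ 0.38090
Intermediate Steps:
N = -1461/4 (N = (1/4)*(-1461) = -1461/4 ≈ -365.25)
(w(N, -118) - 714743)/(-2161055 + 286993) = (917 - 714743)/(-2161055 + 286993) = -713826/(-1874062) = -713826*(-1/1874062) = 356913/937031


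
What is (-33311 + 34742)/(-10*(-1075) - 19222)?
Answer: -477/2824 ≈ -0.16891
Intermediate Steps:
(-33311 + 34742)/(-10*(-1075) - 19222) = 1431/(10750 - 19222) = 1431/(-8472) = 1431*(-1/8472) = -477/2824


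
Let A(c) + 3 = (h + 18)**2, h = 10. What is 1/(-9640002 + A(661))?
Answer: -1/9639221 ≈ -1.0374e-7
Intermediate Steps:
A(c) = 781 (A(c) = -3 + (10 + 18)**2 = -3 + 28**2 = -3 + 784 = 781)
1/(-9640002 + A(661)) = 1/(-9640002 + 781) = 1/(-9639221) = -1/9639221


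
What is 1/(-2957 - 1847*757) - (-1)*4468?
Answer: 16248453903/3636628 ≈ 4468.0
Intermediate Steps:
1/(-2957 - 1847*757) - (-1)*4468 = (1/757)/(-4804) - 1*(-4468) = -1/4804*1/757 + 4468 = -1/3636628 + 4468 = 16248453903/3636628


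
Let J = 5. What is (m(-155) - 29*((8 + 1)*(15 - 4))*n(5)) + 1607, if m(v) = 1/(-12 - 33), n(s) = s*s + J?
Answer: -3803536/45 ≈ -84523.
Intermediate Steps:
n(s) = 5 + s² (n(s) = s*s + 5 = s² + 5 = 5 + s²)
m(v) = -1/45 (m(v) = 1/(-45) = -1/45)
(m(-155) - 29*((8 + 1)*(15 - 4))*n(5)) + 1607 = (-1/45 - 29*((8 + 1)*(15 - 4))*(5 + 5²)) + 1607 = (-1/45 - 29*(9*11)*(5 + 25)) + 1607 = (-1/45 - 29*99*30) + 1607 = (-1/45 - 2871*30) + 1607 = (-1/45 - 1*86130) + 1607 = (-1/45 - 86130) + 1607 = -3875851/45 + 1607 = -3803536/45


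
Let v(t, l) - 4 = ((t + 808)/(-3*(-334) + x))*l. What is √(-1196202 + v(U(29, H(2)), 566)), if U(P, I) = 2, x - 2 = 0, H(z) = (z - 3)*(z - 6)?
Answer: I*√75332901833/251 ≈ 1093.5*I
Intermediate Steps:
H(z) = (-6 + z)*(-3 + z) (H(z) = (-3 + z)*(-6 + z) = (-6 + z)*(-3 + z))
x = 2 (x = 2 + 0 = 2)
v(t, l) = 4 + l*(202/251 + t/1004) (v(t, l) = 4 + ((t + 808)/(-3*(-334) + 2))*l = 4 + ((808 + t)/(1002 + 2))*l = 4 + ((808 + t)/1004)*l = 4 + ((808 + t)*(1/1004))*l = 4 + (202/251 + t/1004)*l = 4 + l*(202/251 + t/1004))
√(-1196202 + v(U(29, H(2)), 566)) = √(-1196202 + (4 + (202/251)*566 + (1/1004)*566*2)) = √(-1196202 + (4 + 114332/251 + 283/251)) = √(-1196202 + 115619/251) = √(-300131083/251) = I*√75332901833/251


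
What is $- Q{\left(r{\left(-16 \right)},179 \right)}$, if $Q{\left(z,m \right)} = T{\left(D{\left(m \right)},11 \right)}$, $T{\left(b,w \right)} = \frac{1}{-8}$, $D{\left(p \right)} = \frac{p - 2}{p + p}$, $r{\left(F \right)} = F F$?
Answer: $\frac{1}{8} \approx 0.125$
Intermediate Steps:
$r{\left(F \right)} = F^{2}$
$D{\left(p \right)} = \frac{-2 + p}{2 p}$
$T{\left(b,w \right)} = - \frac{1}{8}$
$Q{\left(z,m \right)} = - \frac{1}{8}$
$- Q{\left(r{\left(-16 \right)},179 \right)} = \left(-1\right) \left(- \frac{1}{8}\right) = \frac{1}{8}$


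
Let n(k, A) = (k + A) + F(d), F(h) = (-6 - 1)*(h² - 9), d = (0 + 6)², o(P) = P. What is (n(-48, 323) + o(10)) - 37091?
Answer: -45815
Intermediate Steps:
d = 36 (d = 6² = 36)
F(h) = 63 - 7*h² (F(h) = -7*(-9 + h²) = 63 - 7*h²)
n(k, A) = -9009 + A + k (n(k, A) = (k + A) + (63 - 7*36²) = (A + k) + (63 - 7*1296) = (A + k) + (63 - 9072) = (A + k) - 9009 = -9009 + A + k)
(n(-48, 323) + o(10)) - 37091 = ((-9009 + 323 - 48) + 10) - 37091 = (-8734 + 10) - 37091 = -8724 - 37091 = -45815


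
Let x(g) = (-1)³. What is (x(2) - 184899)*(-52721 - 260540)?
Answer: 57921958900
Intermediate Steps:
x(g) = -1
(x(2) - 184899)*(-52721 - 260540) = (-1 - 184899)*(-52721 - 260540) = -184900*(-313261) = 57921958900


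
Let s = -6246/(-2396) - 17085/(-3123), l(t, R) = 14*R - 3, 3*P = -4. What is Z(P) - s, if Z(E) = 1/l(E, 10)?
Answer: -1378843343/170855166 ≈ -8.0703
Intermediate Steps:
P = -4/3 (P = (1/3)*(-4) = -4/3 ≈ -1.3333)
l(t, R) = -3 + 14*R
Z(E) = 1/137 (Z(E) = 1/(-3 + 14*10) = 1/(-3 + 140) = 1/137)
s = 10073653/1247118 (s = -6246*(-1/2396) - 17085*(-1/3123) = 3123/1198 + 5695/1041 = 10073653/1247118 ≈ 8.0775)
Z(P) - s = 1/137 - 1*10073653/1247118 = 1/137 - 10073653/1247118 = -1378843343/170855166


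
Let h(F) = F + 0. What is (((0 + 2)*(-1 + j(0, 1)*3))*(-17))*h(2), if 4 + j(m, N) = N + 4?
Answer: -136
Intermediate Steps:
j(m, N) = N (j(m, N) = -4 + (N + 4) = -4 + (4 + N) = N)
h(F) = F
(((0 + 2)*(-1 + j(0, 1)*3))*(-17))*h(2) = (((0 + 2)*(-1 + 1*3))*(-17))*2 = ((2*(-1 + 3))*(-17))*2 = ((2*2)*(-17))*2 = (4*(-17))*2 = -68*2 = -136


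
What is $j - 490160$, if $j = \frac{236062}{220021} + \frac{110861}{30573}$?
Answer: $- \frac{3297128659623673}{6726702033} \approx -4.9016 \cdot 10^{5}$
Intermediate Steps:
$j = \frac{31608871607}{6726702033}$ ($j = 236062 \cdot \frac{1}{220021} + 110861 \cdot \frac{1}{30573} = \frac{236062}{220021} + \frac{110861}{30573} = \frac{31608871607}{6726702033} \approx 4.699$)
$j - 490160 = \frac{31608871607}{6726702033} - 490160 = - \frac{3297128659623673}{6726702033}$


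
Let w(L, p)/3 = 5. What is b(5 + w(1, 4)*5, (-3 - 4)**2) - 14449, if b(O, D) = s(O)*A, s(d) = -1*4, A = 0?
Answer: -14449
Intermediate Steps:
w(L, p) = 15 (w(L, p) = 3*5 = 15)
s(d) = -4
b(O, D) = 0 (b(O, D) = -4*0 = 0)
b(5 + w(1, 4)*5, (-3 - 4)**2) - 14449 = 0 - 14449 = -14449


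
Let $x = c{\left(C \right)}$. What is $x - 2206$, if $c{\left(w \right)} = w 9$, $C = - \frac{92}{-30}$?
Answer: $- \frac{10892}{5} \approx -2178.4$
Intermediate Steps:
$C = \frac{46}{15}$ ($C = \left(-92\right) \left(- \frac{1}{30}\right) = \frac{46}{15} \approx 3.0667$)
$c{\left(w \right)} = 9 w$
$x = \frac{138}{5}$ ($x = 9 \cdot \frac{46}{15} = \frac{138}{5} \approx 27.6$)
$x - 2206 = \frac{138}{5} - 2206 = - \frac{10892}{5}$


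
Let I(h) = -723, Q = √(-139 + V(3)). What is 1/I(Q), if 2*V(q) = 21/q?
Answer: -1/723 ≈ -0.0013831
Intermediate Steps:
V(q) = 21/(2*q) (V(q) = (21/q)/2 = 21/(2*q))
Q = I*√542/2 (Q = √(-139 + (21/2)/3) = √(-139 + (21/2)*(⅓)) = √(-139 + 7/2) = √(-271/2) = I*√542/2 ≈ 11.64*I)
1/I(Q) = 1/(-723) = -1/723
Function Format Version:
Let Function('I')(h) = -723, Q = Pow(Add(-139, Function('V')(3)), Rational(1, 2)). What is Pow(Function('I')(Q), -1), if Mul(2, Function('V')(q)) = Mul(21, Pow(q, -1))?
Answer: Rational(-1, 723) ≈ -0.0013831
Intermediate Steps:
Function('V')(q) = Mul(Rational(21, 2), Pow(q, -1)) (Function('V')(q) = Mul(Rational(1, 2), Mul(21, Pow(q, -1))) = Mul(Rational(21, 2), Pow(q, -1)))
Q = Mul(Rational(1, 2), I, Pow(542, Rational(1, 2))) (Q = Pow(Add(-139, Mul(Rational(21, 2), Pow(3, -1))), Rational(1, 2)) = Pow(Add(-139, Mul(Rational(21, 2), Rational(1, 3))), Rational(1, 2)) = Pow(Add(-139, Rational(7, 2)), Rational(1, 2)) = Pow(Rational(-271, 2), Rational(1, 2)) = Mul(Rational(1, 2), I, Pow(542, Rational(1, 2))) ≈ Mul(11.640, I))
Pow(Function('I')(Q), -1) = Pow(-723, -1) = Rational(-1, 723)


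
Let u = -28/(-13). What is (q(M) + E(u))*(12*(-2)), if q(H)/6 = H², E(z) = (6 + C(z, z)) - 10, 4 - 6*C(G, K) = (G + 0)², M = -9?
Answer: -1954560/169 ≈ -11565.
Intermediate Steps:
C(G, K) = ⅔ - G²/6 (C(G, K) = ⅔ - (G + 0)²/6 = ⅔ - G²/6)
u = 28/13 (u = -28*(-1/13) = 28/13 ≈ 2.1538)
E(z) = -10/3 - z²/6 (E(z) = (6 + (⅔ - z²/6)) - 10 = (20/3 - z²/6) - 10 = -10/3 - z²/6)
q(H) = 6*H²
(q(M) + E(u))*(12*(-2)) = (6*(-9)² + (-10/3 - (28/13)²/6))*(12*(-2)) = (6*81 + (-10/3 - ⅙*784/169))*(-24) = (486 + (-10/3 - 392/507))*(-24) = (486 - 694/169)*(-24) = (81440/169)*(-24) = -1954560/169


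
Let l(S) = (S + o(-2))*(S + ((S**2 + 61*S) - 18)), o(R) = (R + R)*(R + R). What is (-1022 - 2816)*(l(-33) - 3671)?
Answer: -49525552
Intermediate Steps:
o(R) = 4*R**2 (o(R) = (2*R)*(2*R) = 4*R**2)
l(S) = (16 + S)*(-18 + S**2 + 62*S) (l(S) = (S + 4*(-2)**2)*(S + ((S**2 + 61*S) - 18)) = (S + 4*4)*(S + (-18 + S**2 + 61*S)) = (S + 16)*(-18 + S**2 + 62*S) = (16 + S)*(-18 + S**2 + 62*S))
(-1022 - 2816)*(l(-33) - 3671) = (-1022 - 2816)*((-288 + (-33)**3 + 78*(-33)**2 + 974*(-33)) - 3671) = -3838*((-288 - 35937 + 78*1089 - 32142) - 3671) = -3838*((-288 - 35937 + 84942 - 32142) - 3671) = -3838*(16575 - 3671) = -3838*12904 = -49525552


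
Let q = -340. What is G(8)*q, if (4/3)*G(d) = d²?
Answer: -16320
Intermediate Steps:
G(d) = 3*d²/4
G(8)*q = ((¾)*8²)*(-340) = ((¾)*64)*(-340) = 48*(-340) = -16320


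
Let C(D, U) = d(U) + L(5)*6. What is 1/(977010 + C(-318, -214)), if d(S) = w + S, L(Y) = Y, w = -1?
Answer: 1/976825 ≈ 1.0237e-6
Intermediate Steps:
d(S) = -1 + S
C(D, U) = 29 + U (C(D, U) = (-1 + U) + 5*6 = (-1 + U) + 30 = 29 + U)
1/(977010 + C(-318, -214)) = 1/(977010 + (29 - 214)) = 1/(977010 - 185) = 1/976825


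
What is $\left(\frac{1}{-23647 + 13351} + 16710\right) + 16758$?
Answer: $\frac{344586527}{10296} \approx 33468.0$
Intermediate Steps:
$\left(\frac{1}{-23647 + 13351} + 16710\right) + 16758 = \left(\frac{1}{-10296} + 16710\right) + 16758 = \left(- \frac{1}{10296} + 16710\right) + 16758 = \frac{172046159}{10296} + 16758 = \frac{344586527}{10296}$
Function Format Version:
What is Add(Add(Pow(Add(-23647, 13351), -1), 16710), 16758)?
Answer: Rational(344586527, 10296) ≈ 33468.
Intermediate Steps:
Add(Add(Pow(Add(-23647, 13351), -1), 16710), 16758) = Add(Add(Pow(-10296, -1), 16710), 16758) = Add(Add(Rational(-1, 10296), 16710), 16758) = Add(Rational(172046159, 10296), 16758) = Rational(344586527, 10296)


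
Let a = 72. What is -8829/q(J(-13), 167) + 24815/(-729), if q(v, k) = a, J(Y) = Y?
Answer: -913669/5832 ≈ -156.66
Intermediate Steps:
q(v, k) = 72
-8829/q(J(-13), 167) + 24815/(-729) = -8829/72 + 24815/(-729) = -8829*1/72 + 24815*(-1/729) = -981/8 - 24815/729 = -913669/5832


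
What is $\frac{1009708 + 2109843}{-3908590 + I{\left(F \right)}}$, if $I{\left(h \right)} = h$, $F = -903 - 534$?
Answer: $- \frac{3119551}{3910027} \approx -0.79783$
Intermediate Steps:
$F = -1437$
$\frac{1009708 + 2109843}{-3908590 + I{\left(F \right)}} = \frac{1009708 + 2109843}{-3908590 - 1437} = \frac{3119551}{-3910027} = 3119551 \left(- \frac{1}{3910027}\right) = - \frac{3119551}{3910027}$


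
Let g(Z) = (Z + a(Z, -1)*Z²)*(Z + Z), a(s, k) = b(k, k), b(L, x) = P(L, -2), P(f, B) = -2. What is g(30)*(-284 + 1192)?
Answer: -96429600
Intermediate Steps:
b(L, x) = -2
a(s, k) = -2
g(Z) = 2*Z*(Z - 2*Z²) (g(Z) = (Z - 2*Z²)*(Z + Z) = (Z - 2*Z²)*(2*Z) = 2*Z*(Z - 2*Z²))
g(30)*(-284 + 1192) = (30²*(2 - 4*30))*(-284 + 1192) = (900*(2 - 120))*908 = (900*(-118))*908 = -106200*908 = -96429600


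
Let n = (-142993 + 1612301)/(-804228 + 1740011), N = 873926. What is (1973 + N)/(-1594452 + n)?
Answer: -819651393917/1492059606608 ≈ -0.54934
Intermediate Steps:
n = 1469308/935783 ≈ 1.5701
(1973 + N)/(-1594452 + n) = (1973 + 873926)/(-1594452 + 1469308/935783) = 875899/(-1492059606608/935783) = 875899*(-935783/1492059606608) = -819651393917/1492059606608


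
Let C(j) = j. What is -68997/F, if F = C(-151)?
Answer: 68997/151 ≈ 456.93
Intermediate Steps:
F = -151
-68997/F = -68997/(-151) = -68997*(-1/151) = 68997/151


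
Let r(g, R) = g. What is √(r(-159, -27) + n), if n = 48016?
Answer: √47857 ≈ 218.76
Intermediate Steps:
√(r(-159, -27) + n) = √(-159 + 48016) = √47857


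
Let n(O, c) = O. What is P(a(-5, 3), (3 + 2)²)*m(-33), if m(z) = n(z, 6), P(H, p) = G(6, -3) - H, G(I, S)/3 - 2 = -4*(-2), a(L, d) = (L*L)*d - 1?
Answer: 1452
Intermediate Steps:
a(L, d) = -1 + d*L² (a(L, d) = L²*d - 1 = d*L² - 1 = -1 + d*L²)
G(I, S) = 30 (G(I, S) = 6 + 3*(-4*(-2)) = 6 + 3*8 = 6 + 24 = 30)
P(H, p) = 30 - H
m(z) = z
P(a(-5, 3), (3 + 2)²)*m(-33) = (30 - (-1 + 3*(-5)²))*(-33) = (30 - (-1 + 3*25))*(-33) = (30 - (-1 + 75))*(-33) = (30 - 1*74)*(-33) = (30 - 74)*(-33) = -44*(-33) = 1452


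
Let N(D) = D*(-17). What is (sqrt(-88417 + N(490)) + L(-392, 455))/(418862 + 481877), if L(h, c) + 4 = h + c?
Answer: 59/900739 + I*sqrt(96747)/900739 ≈ 6.5502e-5 + 0.00034532*I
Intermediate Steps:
N(D) = -17*D
L(h, c) = -4 + c + h (L(h, c) = -4 + (h + c) = -4 + (c + h) = -4 + c + h)
(sqrt(-88417 + N(490)) + L(-392, 455))/(418862 + 481877) = (sqrt(-88417 - 17*490) + (-4 + 455 - 392))/(418862 + 481877) = (sqrt(-88417 - 8330) + 59)/900739 = (sqrt(-96747) + 59)*(1/900739) = (I*sqrt(96747) + 59)*(1/900739) = (59 + I*sqrt(96747))*(1/900739) = 59/900739 + I*sqrt(96747)/900739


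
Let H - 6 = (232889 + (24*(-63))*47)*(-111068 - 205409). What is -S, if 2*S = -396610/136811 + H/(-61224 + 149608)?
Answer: 7006658629773149/24183806848 ≈ 2.8973e+5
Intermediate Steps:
H = -51213890519 (H = 6 + (232889 + (24*(-63))*47)*(-111068 - 205409) = 6 + (232889 - 1512*47)*(-316477) = 6 + (232889 - 71064)*(-316477) = 6 + 161825*(-316477) = 6 - 51213890525 = -51213890519)
S = -7006658629773149/24183806848 (S = (-396610/136811 - 51213890519/(-61224 + 149608))/2 = (-396610*1/136811 - 51213890519/88384)/2 = (-396610/136811 - 51213890519*1/88384)/2 = (-396610/136811 - 51213890519/88384)/2 = (1/2)*(-7006658629773149/12091903424) = -7006658629773149/24183806848 ≈ -2.8973e+5)
-S = -1*(-7006658629773149/24183806848) = 7006658629773149/24183806848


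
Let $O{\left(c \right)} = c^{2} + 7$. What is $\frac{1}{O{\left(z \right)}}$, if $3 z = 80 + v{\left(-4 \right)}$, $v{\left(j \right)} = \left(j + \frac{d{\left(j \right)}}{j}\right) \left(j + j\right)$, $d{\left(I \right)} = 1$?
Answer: $\frac{1}{1451} \approx 0.00068918$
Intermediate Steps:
$v{\left(j \right)} = 2 j \left(j + \frac{1}{j}\right)$ ($v{\left(j \right)} = \left(j + 1 \frac{1}{j}\right) \left(j + j\right) = \left(j + \frac{1}{j}\right) 2 j = 2 j \left(j + \frac{1}{j}\right)$)
$z = 38$ ($z = \frac{80 + \left(2 + 2 \left(-4\right)^{2}\right)}{3} = \frac{80 + \left(2 + 2 \cdot 16\right)}{3} = \frac{80 + \left(2 + 32\right)}{3} = \frac{80 + 34}{3} = \frac{1}{3} \cdot 114 = 38$)
$O{\left(c \right)} = 7 + c^{2}$
$\frac{1}{O{\left(z \right)}} = \frac{1}{7 + 38^{2}} = \frac{1}{7 + 1444} = \frac{1}{1451}$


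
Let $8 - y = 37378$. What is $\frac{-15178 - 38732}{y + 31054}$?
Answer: $\frac{26955}{3158} \approx 8.5355$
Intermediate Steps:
$y = -37370$ ($y = 8 - 37378 = -37370$)
$\frac{-15178 - 38732}{y + 31054} = \frac{-15178 - 38732}{-37370 + 31054} = - \frac{53910}{-6316} = \left(-53910\right) \left(- \frac{1}{6316}\right) = \frac{26955}{3158}$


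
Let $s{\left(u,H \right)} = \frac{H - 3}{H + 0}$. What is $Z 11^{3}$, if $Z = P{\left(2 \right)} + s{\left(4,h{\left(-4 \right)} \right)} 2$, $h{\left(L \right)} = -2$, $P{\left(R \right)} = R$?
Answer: $9317$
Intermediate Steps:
$s{\left(u,H \right)} = \frac{-3 + H}{H}$
$Z = 7$ ($Z = 2 + \frac{-3 - 2}{-2} \cdot 2 = 2 + \left(- \frac{1}{2}\right) \left(-5\right) 2 = 2 + \frac{5}{2} \cdot 2 = 2 + 5 = 7$)
$Z 11^{3} = 7 \cdot 11^{3} = 7 \cdot 1331 = 9317$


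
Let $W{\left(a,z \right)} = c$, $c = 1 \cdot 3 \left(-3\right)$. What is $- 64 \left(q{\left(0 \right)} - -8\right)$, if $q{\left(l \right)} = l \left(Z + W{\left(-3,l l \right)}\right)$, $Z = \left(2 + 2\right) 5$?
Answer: $-512$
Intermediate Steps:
$c = -9$ ($c = 3 \left(-3\right) = -9$)
$W{\left(a,z \right)} = -9$
$Z = 20$ ($Z = 4 \cdot 5 = 20$)
$q{\left(l \right)} = 11 l$ ($q{\left(l \right)} = l \left(20 - 9\right) = l 11 = 11 l$)
$- 64 \left(q{\left(0 \right)} - -8\right) = - 64 \left(11 \cdot 0 - -8\right) = - 64 \left(0 + 8\right) = \left(-64\right) 8 = -512$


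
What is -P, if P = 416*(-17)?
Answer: 7072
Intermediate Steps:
P = -7072
-P = -1*(-7072) = 7072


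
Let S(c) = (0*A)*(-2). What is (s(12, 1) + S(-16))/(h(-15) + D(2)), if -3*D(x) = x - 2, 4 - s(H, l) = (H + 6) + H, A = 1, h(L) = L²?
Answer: -26/225 ≈ -0.11556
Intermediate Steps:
s(H, l) = -2 - 2*H (s(H, l) = 4 - ((H + 6) + H) = 4 - ((6 + H) + H) = 4 - (6 + 2*H) = 4 + (-6 - 2*H) = -2 - 2*H)
D(x) = ⅔ - x/3 (D(x) = -(x - 2)/3 = -(-2 + x)/3 = ⅔ - x/3)
S(c) = 0 (S(c) = (0*1)*(-2) = 0*(-2) = 0)
(s(12, 1) + S(-16))/(h(-15) + D(2)) = ((-2 - 2*12) + 0)/((-15)² + (⅔ - ⅓*2)) = ((-2 - 24) + 0)/(225 + (⅔ - ⅔)) = (-26 + 0)/(225 + 0) = -26/225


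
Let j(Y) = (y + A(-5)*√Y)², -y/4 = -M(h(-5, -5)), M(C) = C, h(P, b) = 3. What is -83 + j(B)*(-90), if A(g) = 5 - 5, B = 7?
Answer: -13043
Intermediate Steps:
A(g) = 0
y = 12 (y = -(-4)*3 = -4*(-3) = 12)
j(Y) = 144 (j(Y) = (12 + 0*√Y)² = (12 + 0)² = 12² = 144)
-83 + j(B)*(-90) = -83 + 144*(-90) = -83 - 12960 = -13043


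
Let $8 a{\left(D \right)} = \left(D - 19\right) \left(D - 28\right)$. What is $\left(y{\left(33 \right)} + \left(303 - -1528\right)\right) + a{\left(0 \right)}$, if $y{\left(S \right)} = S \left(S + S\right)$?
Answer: $\frac{8151}{2} \approx 4075.5$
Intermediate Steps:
$y{\left(S \right)} = 2 S^{2}$ ($y{\left(S \right)} = S 2 S = 2 S^{2}$)
$a{\left(D \right)} = \frac{\left(-28 + D\right) \left(-19 + D\right)}{8}$ ($a{\left(D \right)} = \frac{\left(D - 19\right) \left(D - 28\right)}{8} = \frac{\left(-19 + D\right) \left(-28 + D\right)}{8} = \frac{\left(-28 + D\right) \left(-19 + D\right)}{8}$)
$\left(y{\left(33 \right)} + \left(303 - -1528\right)\right) + a{\left(0 \right)} = \left(2 \cdot 33^{2} + \left(303 - -1528\right)\right) + \left(\frac{133}{2} - 0 + \frac{0^{2}}{8}\right) = \left(2 \cdot 1089 + \left(303 + 1528\right)\right) + \left(\frac{133}{2} + 0 + \frac{1}{8} \cdot 0\right) = \left(2178 + 1831\right) + \left(\frac{133}{2} + 0 + 0\right) = 4009 + \frac{133}{2} = \frac{8151}{2}$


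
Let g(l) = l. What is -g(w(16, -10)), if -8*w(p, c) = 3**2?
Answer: 9/8 ≈ 1.1250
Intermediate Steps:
w(p, c) = -9/8 (w(p, c) = -1/8*3**2 = -1/8*9 = -9/8)
-g(w(16, -10)) = -1*(-9/8) = 9/8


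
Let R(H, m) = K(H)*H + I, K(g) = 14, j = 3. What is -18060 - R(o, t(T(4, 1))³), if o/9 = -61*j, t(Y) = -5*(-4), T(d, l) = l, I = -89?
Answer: 5087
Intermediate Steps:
t(Y) = 20
o = -1647 (o = 9*(-61*3) = 9*(-183) = -1647)
R(H, m) = -89 + 14*H (R(H, m) = 14*H - 89 = -89 + 14*H)
-18060 - R(o, t(T(4, 1))³) = -18060 - (-89 + 14*(-1647)) = -18060 - (-89 - 23058) = -18060 - 1*(-23147) = -18060 + 23147 = 5087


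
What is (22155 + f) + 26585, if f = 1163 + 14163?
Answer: 64066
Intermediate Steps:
f = 15326
(22155 + f) + 26585 = (22155 + 15326) + 26585 = 37481 + 26585 = 64066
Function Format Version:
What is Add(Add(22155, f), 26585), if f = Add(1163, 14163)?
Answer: 64066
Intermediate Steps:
f = 15326
Add(Add(22155, f), 26585) = Add(Add(22155, 15326), 26585) = Add(37481, 26585) = 64066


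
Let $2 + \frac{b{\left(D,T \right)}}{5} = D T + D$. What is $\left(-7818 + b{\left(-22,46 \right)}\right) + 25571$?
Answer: $12573$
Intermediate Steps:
$b{\left(D,T \right)} = -10 + 5 D + 5 D T$ ($b{\left(D,T \right)} = -10 + 5 \left(D T + D\right) = -10 + 5 \left(D + D T\right) = -10 + \left(5 D + 5 D T\right) = -10 + 5 D + 5 D T$)
$\left(-7818 + b{\left(-22,46 \right)}\right) + 25571 = \left(-7818 + \left(-10 + 5 \left(-22\right) + 5 \left(-22\right) 46\right)\right) + 25571 = \left(-7818 - 5180\right) + 25571 = -12998 + 25571 = 12573$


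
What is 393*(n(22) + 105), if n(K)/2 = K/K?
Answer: 42051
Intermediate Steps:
n(K) = 2 (n(K) = 2*(K/K) = 2*1 = 2)
393*(n(22) + 105) = 393*(2 + 105) = 393*107 = 42051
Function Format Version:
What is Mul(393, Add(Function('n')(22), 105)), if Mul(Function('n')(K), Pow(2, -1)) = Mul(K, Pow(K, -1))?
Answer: 42051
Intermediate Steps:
Function('n')(K) = 2 (Function('n')(K) = Mul(2, Mul(K, Pow(K, -1))) = Mul(2, 1) = 2)
Mul(393, Add(Function('n')(22), 105)) = Mul(393, Add(2, 105)) = Mul(393, 107) = 42051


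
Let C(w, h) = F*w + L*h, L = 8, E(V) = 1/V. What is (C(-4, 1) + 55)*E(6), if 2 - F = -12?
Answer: 7/6 ≈ 1.1667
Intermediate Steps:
F = 14 (F = 2 - 1*(-12) = 2 + 12 = 14)
E(V) = 1/V
C(w, h) = 8*h + 14*w (C(w, h) = 14*w + 8*h = 8*h + 14*w)
(C(-4, 1) + 55)*E(6) = ((8*1 + 14*(-4)) + 55)/6 = ((8 - 56) + 55)*(⅙) = (-48 + 55)*(⅙) = 7*(⅙) = 7/6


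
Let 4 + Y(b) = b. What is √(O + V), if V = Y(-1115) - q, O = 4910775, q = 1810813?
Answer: √3098843 ≈ 1760.4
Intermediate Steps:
Y(b) = -4 + b
V = -1811932 (V = (-4 - 1115) - 1*1810813 = -1119 - 1810813 = -1811932)
√(O + V) = √(4910775 - 1811932) = √3098843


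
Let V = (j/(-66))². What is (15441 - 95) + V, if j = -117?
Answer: 7428985/484 ≈ 15349.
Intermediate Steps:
V = 1521/484 (V = (-117/(-66))² = (-117*(-1/66))² = (39/22)² = 1521/484 ≈ 3.1426)
(15441 - 95) + V = (15441 - 95) + 1521/484 = 15346 + 1521/484 = 7428985/484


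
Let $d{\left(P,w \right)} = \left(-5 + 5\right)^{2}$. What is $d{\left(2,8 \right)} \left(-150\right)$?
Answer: $0$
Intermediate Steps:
$d{\left(P,w \right)} = 0$ ($d{\left(P,w \right)} = 0^{2} = 0$)
$d{\left(2,8 \right)} \left(-150\right) = 0 \left(-150\right) = 0$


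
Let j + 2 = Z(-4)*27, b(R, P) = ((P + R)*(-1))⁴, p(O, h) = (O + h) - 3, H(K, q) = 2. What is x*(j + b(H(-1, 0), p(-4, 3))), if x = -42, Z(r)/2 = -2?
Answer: 3948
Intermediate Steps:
Z(r) = -4 (Z(r) = 2*(-2) = -4)
p(O, h) = -3 + O + h
b(R, P) = (-P - R)⁴
j = -110 (j = -2 - 4*27 = -2 - 108 = -110)
x*(j + b(H(-1, 0), p(-4, 3))) = -42*(-110 + ((-3 - 4 + 3) + 2)⁴) = -42*(-110 + (-4 + 2)⁴) = -42*(-110 + (-2)⁴) = -42*(-110 + 16) = -42*(-94) = 3948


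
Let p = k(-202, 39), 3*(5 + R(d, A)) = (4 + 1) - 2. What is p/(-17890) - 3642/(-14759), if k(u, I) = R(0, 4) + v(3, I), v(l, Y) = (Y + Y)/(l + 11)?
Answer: 455925311/1848269570 ≈ 0.24668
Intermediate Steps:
R(d, A) = -4 (R(d, A) = -5 + ((4 + 1) - 2)/3 = -5 + (5 - 2)/3 = -5 + (1/3)*3 = -5 + 1 = -4)
v(l, Y) = 2*Y/(11 + l) (v(l, Y) = (2*Y)/(11 + l) = 2*Y/(11 + l))
k(u, I) = -4 + I/7 (k(u, I) = -4 + 2*I/(11 + 3) = -4 + 2*I/14 = -4 + 2*I*(1/14) = -4 + I/7)
p = 11/7 (p = -4 + (1/7)*39 = -4 + 39/7 = 11/7 ≈ 1.5714)
p/(-17890) - 3642/(-14759) = (11/7)/(-17890) - 3642/(-14759) = (11/7)*(-1/17890) - 3642*(-1/14759) = -11/125230 + 3642/14759 = 455925311/1848269570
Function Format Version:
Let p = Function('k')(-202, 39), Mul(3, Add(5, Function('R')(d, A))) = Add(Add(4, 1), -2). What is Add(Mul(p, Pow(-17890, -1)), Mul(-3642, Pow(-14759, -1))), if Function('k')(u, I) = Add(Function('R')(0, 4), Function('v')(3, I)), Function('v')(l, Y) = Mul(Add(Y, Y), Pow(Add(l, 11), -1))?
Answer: Rational(455925311, 1848269570) ≈ 0.24668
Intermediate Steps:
Function('R')(d, A) = -4 (Function('R')(d, A) = Add(-5, Mul(Rational(1, 3), Add(Add(4, 1), -2))) = Add(-5, Mul(Rational(1, 3), Add(5, -2))) = Add(-5, Mul(Rational(1, 3), 3)) = Add(-5, 1) = -4)
Function('v')(l, Y) = Mul(2, Y, Pow(Add(11, l), -1)) (Function('v')(l, Y) = Mul(Mul(2, Y), Pow(Add(11, l), -1)) = Mul(2, Y, Pow(Add(11, l), -1)))
Function('k')(u, I) = Add(-4, Mul(Rational(1, 7), I)) (Function('k')(u, I) = Add(-4, Mul(2, I, Pow(Add(11, 3), -1))) = Add(-4, Mul(2, I, Pow(14, -1))) = Add(-4, Mul(2, I, Rational(1, 14))) = Add(-4, Mul(Rational(1, 7), I)))
p = Rational(11, 7) (p = Add(-4, Mul(Rational(1, 7), 39)) = Add(-4, Rational(39, 7)) = Rational(11, 7) ≈ 1.5714)
Add(Mul(p, Pow(-17890, -1)), Mul(-3642, Pow(-14759, -1))) = Add(Mul(Rational(11, 7), Pow(-17890, -1)), Mul(-3642, Pow(-14759, -1))) = Add(Mul(Rational(11, 7), Rational(-1, 17890)), Mul(-3642, Rational(-1, 14759))) = Add(Rational(-11, 125230), Rational(3642, 14759)) = Rational(455925311, 1848269570)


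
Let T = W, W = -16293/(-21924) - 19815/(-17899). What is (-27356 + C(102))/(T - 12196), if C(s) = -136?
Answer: 513730797552/227866663049 ≈ 2.2545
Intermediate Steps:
W = 34573927/18686556 (W = -16293*(-1/21924) - 19815*(-1/17899) = 5431/7308 + 19815/17899 = 34573927/18686556 ≈ 1.8502)
T = 34573927/18686556 ≈ 1.8502
(-27356 + C(102))/(T - 12196) = (-27356 - 136)/(34573927/18686556 - 12196) = -27492/(-227866663049/18686556) = -27492*(-18686556/227866663049) = 513730797552/227866663049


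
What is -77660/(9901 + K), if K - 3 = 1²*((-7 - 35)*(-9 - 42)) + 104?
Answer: -7766/1215 ≈ -6.3918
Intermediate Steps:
K = 2249 (K = 3 + (1²*((-7 - 35)*(-9 - 42)) + 104) = 3 + (1*(-42*(-51)) + 104) = 3 + (1*2142 + 104) = 3 + (2142 + 104) = 3 + 2246 = 2249)
-77660/(9901 + K) = -77660/(9901 + 2249) = -77660/12150 = -77660*1/12150 = -7766/1215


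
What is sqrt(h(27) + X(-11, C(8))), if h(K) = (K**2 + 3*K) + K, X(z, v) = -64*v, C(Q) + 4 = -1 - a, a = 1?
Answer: sqrt(1221) ≈ 34.943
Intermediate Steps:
C(Q) = -6 (C(Q) = -4 + (-1 - 1*1) = -4 + (-1 - 1) = -4 - 2 = -6)
h(K) = K**2 + 4*K
sqrt(h(27) + X(-11, C(8))) = sqrt(27*(4 + 27) - 64*(-6)) = sqrt(27*31 + 384) = sqrt(837 + 384) = sqrt(1221)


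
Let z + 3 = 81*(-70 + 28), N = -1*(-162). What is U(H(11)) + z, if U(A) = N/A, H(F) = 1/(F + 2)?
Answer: -1299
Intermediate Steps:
N = 162
z = -3405 (z = -3 + 81*(-70 + 28) = -3 + 81*(-42) = -3 - 3402 = -3405)
H(F) = 1/(2 + F)
U(A) = 162/A
U(H(11)) + z = 162/(1/(2 + 11)) - 3405 = 162/(1/13) - 3405 = 162*13 - 3405 = 2106 - 3405 = -1299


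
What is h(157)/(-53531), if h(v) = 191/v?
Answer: -191/8404367 ≈ -2.2726e-5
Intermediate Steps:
h(157)/(-53531) = (191/157)/(-53531) = (191*(1/157))*(-1/53531) = (191/157)*(-1/53531) = -191/8404367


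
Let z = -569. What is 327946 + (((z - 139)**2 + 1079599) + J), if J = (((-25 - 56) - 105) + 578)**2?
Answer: 2062473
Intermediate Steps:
J = 153664 (J = ((-81 - 105) + 578)**2 = (-186 + 578)**2 = 392**2 = 153664)
327946 + (((z - 139)**2 + 1079599) + J) = 327946 + (((-569 - 139)**2 + 1079599) + 153664) = 327946 + (((-708)**2 + 1079599) + 153664) = 327946 + ((501264 + 1079599) + 153664) = 327946 + (1580863 + 153664) = 327946 + 1734527 = 2062473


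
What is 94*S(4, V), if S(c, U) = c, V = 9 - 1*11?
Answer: 376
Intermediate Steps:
V = -2 (V = 9 - 11 = -2)
94*S(4, V) = 94*4 = 376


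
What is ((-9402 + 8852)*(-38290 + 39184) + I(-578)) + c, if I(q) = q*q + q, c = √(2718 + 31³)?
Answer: -158194 + √32509 ≈ -1.5801e+5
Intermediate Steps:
c = √32509 (c = √(2718 + 29791) = √32509 ≈ 180.30)
I(q) = q + q² (I(q) = q² + q = q + q²)
((-9402 + 8852)*(-38290 + 39184) + I(-578)) + c = ((-9402 + 8852)*(-38290 + 39184) - 578*(1 - 578)) + √32509 = (-550*894 - 578*(-577)) + √32509 = (-491700 + 333506) + √32509 = -158194 + √32509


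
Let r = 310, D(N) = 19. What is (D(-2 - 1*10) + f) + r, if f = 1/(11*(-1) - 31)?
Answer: 13817/42 ≈ 328.98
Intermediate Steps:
f = -1/42 (f = 1/(-11 - 31) = 1/(-42) = -1/42 ≈ -0.023810)
(D(-2 - 1*10) + f) + r = (19 - 1/42) + 310 = 797/42 + 310 = 13817/42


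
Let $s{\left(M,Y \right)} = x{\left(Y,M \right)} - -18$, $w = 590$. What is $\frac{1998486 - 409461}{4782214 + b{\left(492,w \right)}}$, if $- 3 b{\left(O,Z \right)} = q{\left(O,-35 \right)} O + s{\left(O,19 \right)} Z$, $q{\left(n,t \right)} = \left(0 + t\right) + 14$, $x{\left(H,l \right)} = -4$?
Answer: $\frac{4767075}{14348714} \approx 0.33223$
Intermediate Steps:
$s{\left(M,Y \right)} = 14$ ($s{\left(M,Y \right)} = -4 - -18 = -4 + 18 = 14$)
$q{\left(n,t \right)} = 14 + t$ ($q{\left(n,t \right)} = t + 14 = 14 + t$)
$b{\left(O,Z \right)} = 7 O - \frac{14 Z}{3}$ ($b{\left(O,Z \right)} = - \frac{\left(14 - 35\right) O + 14 Z}{3} = - \frac{- 21 O + 14 Z}{3} = 7 O - \frac{14 Z}{3}$)
$\frac{1998486 - 409461}{4782214 + b{\left(492,w \right)}} = \frac{1998486 - 409461}{4782214 + \left(7 \cdot 492 - \frac{8260}{3}\right)} = \frac{1589025}{4782214 + \left(3444 - \frac{8260}{3}\right)} = \frac{1589025}{4782214 + \frac{2072}{3}} = \frac{1589025}{\frac{14348714}{3}} = 1589025 \cdot \frac{3}{14348714} = \frac{4767075}{14348714}$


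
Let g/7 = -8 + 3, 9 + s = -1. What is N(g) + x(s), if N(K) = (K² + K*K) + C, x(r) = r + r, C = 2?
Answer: 2432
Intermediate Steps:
s = -10 (s = -9 - 1 = -10)
x(r) = 2*r
g = -35 (g = 7*(-8 + 3) = 7*(-5) = -35)
N(K) = 2 + 2*K² (N(K) = (K² + K*K) + 2 = (K² + K²) + 2 = 2*K² + 2 = 2 + 2*K²)
N(g) + x(s) = (2 + 2*(-35)²) + 2*(-10) = (2 + 2*1225) - 20 = (2 + 2450) - 20 = 2452 - 20 = 2432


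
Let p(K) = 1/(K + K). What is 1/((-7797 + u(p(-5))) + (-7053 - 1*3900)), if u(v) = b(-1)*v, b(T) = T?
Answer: -10/187499 ≈ -5.3334e-5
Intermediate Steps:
p(K) = 1/(2*K)
u(v) = -v
1/((-7797 + u(p(-5))) + (-7053 - 1*3900)) = 1/((-7797 - 1/(2*(-5))) + (-7053 - 1*3900)) = 1/((-7797 - (-1)/(2*5)) + (-7053 - 3900)) = 1/((-7797 - 1*(-⅒)) - 10953) = 1/((-7797 + ⅒) - 10953) = 1/(-77969/10 - 10953) = 1/(-187499/10) = -10/187499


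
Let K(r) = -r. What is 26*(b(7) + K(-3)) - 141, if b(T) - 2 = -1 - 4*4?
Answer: -453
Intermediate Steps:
b(T) = -15 (b(T) = 2 + (-1 - 4*4) = 2 + (-1 - 16) = 2 - 17 = -15)
26*(b(7) + K(-3)) - 141 = 26*(-15 - 1*(-3)) - 141 = 26*(-15 + 3) - 141 = 26*(-12) - 141 = -312 - 141 = -453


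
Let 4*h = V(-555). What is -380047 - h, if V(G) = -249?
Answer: -1519939/4 ≈ -3.7999e+5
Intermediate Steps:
h = -249/4 (h = (¼)*(-249) = -249/4 ≈ -62.250)
-380047 - h = -380047 - 1*(-249/4) = -380047 + 249/4 = -1519939/4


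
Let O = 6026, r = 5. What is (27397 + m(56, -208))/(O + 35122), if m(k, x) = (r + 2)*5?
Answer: ⅔ ≈ 0.66667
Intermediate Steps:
m(k, x) = 35 (m(k, x) = (5 + 2)*5 = 7*5 = 35)
(27397 + m(56, -208))/(O + 35122) = (27397 + 35)/(6026 + 35122) = 27432/41148 = 27432*(1/41148) = ⅔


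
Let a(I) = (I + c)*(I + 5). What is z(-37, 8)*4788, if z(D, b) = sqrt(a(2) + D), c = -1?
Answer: 4788*I*sqrt(30) ≈ 26225.0*I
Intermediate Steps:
a(I) = (-1 + I)*(5 + I) (a(I) = (I - 1)*(I + 5) = (-1 + I)*(5 + I))
z(D, b) = sqrt(7 + D) (z(D, b) = sqrt((-5 + 2**2 + 4*2) + D) = sqrt((-5 + 4 + 8) + D) = sqrt(7 + D))
z(-37, 8)*4788 = sqrt(7 - 37)*4788 = sqrt(-30)*4788 = (I*sqrt(30))*4788 = 4788*I*sqrt(30)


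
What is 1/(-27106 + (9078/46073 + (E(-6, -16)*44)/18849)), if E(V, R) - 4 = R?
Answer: -289476659/7846505390628 ≈ -3.6892e-5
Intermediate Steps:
E(V, R) = 4 + R
1/(-27106 + (9078/46073 + (E(-6, -16)*44)/18849)) = 1/(-27106 + (9078/46073 + ((4 - 16)*44)/18849)) = 1/(-27106 + (9078*(1/46073) - 12*44*(1/18849))) = 1/(-27106 + (9078/46073 - 528*1/18849)) = 1/(-27106 + (9078/46073 - 176/6283)) = 1/(-27106 + 48928226/289476659) = 1/(-7846505390628/289476659) = -289476659/7846505390628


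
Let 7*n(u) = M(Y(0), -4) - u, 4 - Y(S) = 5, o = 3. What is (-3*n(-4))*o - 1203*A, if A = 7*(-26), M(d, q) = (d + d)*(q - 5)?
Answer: 1532424/7 ≈ 2.1892e+5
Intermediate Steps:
Y(S) = -1 (Y(S) = 4 - 1*5 = 4 - 5 = -1)
M(d, q) = 2*d*(-5 + q) (M(d, q) = (2*d)*(-5 + q) = 2*d*(-5 + q))
A = -182
n(u) = 18/7 - u/7 (n(u) = (2*(-1)*(-5 - 4) - u)/7 = (2*(-1)*(-9) - u)/7 = (18 - u)/7 = 18/7 - u/7)
(-3*n(-4))*o - 1203*A = -3*(18/7 - ⅐*(-4))*3 - 1203*(-182) = -3*(18/7 + 4/7)*3 + 218946 = -3*22/7*3 + 218946 = -66/7*3 + 218946 = -198/7 + 218946 = 1532424/7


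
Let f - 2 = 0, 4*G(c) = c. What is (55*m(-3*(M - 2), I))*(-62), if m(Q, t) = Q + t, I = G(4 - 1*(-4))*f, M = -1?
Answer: -44330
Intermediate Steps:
G(c) = c/4
f = 2 (f = 2 + 0 = 2)
I = 4 (I = ((4 - 1*(-4))/4)*2 = ((4 + 4)/4)*2 = ((1/4)*8)*2 = 2*2 = 4)
(55*m(-3*(M - 2), I))*(-62) = (55*(-3*(-1 - 2) + 4))*(-62) = (55*(-3*(-3) + 4))*(-62) = (55*(9 + 4))*(-62) = (55*13)*(-62) = 715*(-62) = -44330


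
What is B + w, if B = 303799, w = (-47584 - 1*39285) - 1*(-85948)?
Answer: 302878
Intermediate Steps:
w = -921 (w = (-47584 - 39285) + 85948 = -86869 + 85948 = -921)
B + w = 303799 - 921 = 302878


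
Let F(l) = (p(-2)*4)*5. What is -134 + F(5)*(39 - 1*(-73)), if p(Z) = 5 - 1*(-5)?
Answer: 22266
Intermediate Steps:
p(Z) = 10 (p(Z) = 5 + 5 = 10)
F(l) = 200 (F(l) = (10*4)*5 = 40*5 = 200)
-134 + F(5)*(39 - 1*(-73)) = -134 + 200*(39 - 1*(-73)) = -134 + 200*(39 + 73) = -134 + 200*112 = -134 + 22400 = 22266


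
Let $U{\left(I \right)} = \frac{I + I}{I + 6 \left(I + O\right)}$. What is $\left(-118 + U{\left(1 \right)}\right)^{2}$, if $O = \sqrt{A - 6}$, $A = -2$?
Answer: $\frac{64 \left(36462 \sqrt{2} + 52049 i\right)}{168 \sqrt{2} + 239 i} \approx 13914.0 + 23.76 i$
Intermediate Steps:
$O = 2 i \sqrt{2}$ ($O = \sqrt{-2 - 6} = \sqrt{-8} = 2 i \sqrt{2} \approx 2.8284 i$)
$U{\left(I \right)} = \frac{2 I}{7 I + 12 i \sqrt{2}}$ ($U{\left(I \right)} = \frac{I + I}{I + 6 \left(I + 2 i \sqrt{2}\right)} = \frac{2 I}{I + \left(6 I + 12 i \sqrt{2}\right)} = \frac{2 I}{7 I + 12 i \sqrt{2}}$)
$\left(-118 + U{\left(1 \right)}\right)^{2} = \left(-118 + 2 \cdot 1 \frac{1}{7 \cdot 1 + 12 i \sqrt{2}}\right)^{2} = \left(-118 + 2 \cdot 1 \frac{1}{7 + 12 i \sqrt{2}}\right)^{2} = \left(-118 + \frac{2}{7 + 12 i \sqrt{2}}\right)^{2}$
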